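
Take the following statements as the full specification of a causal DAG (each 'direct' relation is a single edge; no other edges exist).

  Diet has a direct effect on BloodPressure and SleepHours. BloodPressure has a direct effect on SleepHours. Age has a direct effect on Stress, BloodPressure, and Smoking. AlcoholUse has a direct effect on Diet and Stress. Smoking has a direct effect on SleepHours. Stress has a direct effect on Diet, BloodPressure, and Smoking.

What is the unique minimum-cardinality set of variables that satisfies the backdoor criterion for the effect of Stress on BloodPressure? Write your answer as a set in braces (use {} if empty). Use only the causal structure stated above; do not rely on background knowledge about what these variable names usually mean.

Variables eligible for adjustment (non-descendants of Stress, excluding Stress and BloodPressure): {Age, AlcoholUse}.
Backdoor paths from Stress to BloodPressure:
  P1: Stress <- AlcoholUse -> Diet -> BloodPressure
  P2: Stress <- AlcoholUse -> Diet -> SleepHours <- Smoking <- Age -> BloodPressure
  P3: Stress <- AlcoholUse -> Diet -> SleepHours <- BloodPressure
  P4: Stress <- Age -> Smoking -> SleepHours <- Diet -> BloodPressure
  P5: Stress <- Age -> Smoking -> SleepHours <- BloodPressure
  P6: Stress <- Age -> BloodPressure
The empty set is not sufficient: P1 (Stress <- AlcoholUse -> Diet -> BloodPressure) has no collider blocking it and no conditioned non-collider, so it is open.
Try {Age, AlcoholUse}:
  P1: blocked at fork node AlcoholUse ∈ conditioning set.
  P2: blocked at fork node AlcoholUse ∈ conditioning set.
  P3: blocked at fork node AlcoholUse ∈ conditioning set.
  P4: blocked at fork node Age ∈ conditioning set.
  P5: blocked at fork node Age ∈ conditioning set.
  P6: blocked at fork node Age ∈ conditioning set.
{Age, AlcoholUse} contains no descendant of Stress and blocks every backdoor path.
Every element of {Age, AlcoholUse} is needed (dropping Age leaves P6 open; dropping AlcoholUse leaves P1 open), so no proper subset is valid.
Among all size-2 subsets of the eligible variables, only {Age, AlcoholUse} blocks every backdoor path, so it is the unique smallest valid adjustment set.

{Age, AlcoholUse}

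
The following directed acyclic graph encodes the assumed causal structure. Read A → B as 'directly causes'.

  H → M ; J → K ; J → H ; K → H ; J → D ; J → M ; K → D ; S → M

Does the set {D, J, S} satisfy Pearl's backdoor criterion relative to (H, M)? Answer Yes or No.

Yes

Backdoor paths from H to M (paths whose first edge points into H):
  P1: H <- J -> M
  P2: H <- K <- J -> M
  P3: H <- K -> D <- J -> M
Condition 1 (no descendant of H in the set): holds — descendants of H are {M}; none are in {D, J, S}.
Condition 2 (every backdoor path blocked by {D, J, S}):
  P1: blocked at fork node J ∈ conditioning set.
  P2: blocked at fork node J ∈ conditioning set.
  P3: blocked at fork node J ∈ conditioning set.
{D, J, S} satisfies the backdoor criterion.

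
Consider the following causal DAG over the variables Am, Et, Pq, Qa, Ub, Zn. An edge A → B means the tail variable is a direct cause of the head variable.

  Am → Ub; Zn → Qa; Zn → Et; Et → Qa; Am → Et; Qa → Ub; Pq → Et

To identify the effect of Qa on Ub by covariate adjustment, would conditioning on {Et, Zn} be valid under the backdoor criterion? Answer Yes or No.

Backdoor paths from Qa to Ub (paths whose first edge points into Qa):
  P1: Qa <- Zn -> Et <- Am -> Ub
  P2: Qa <- Et <- Am -> Ub
Condition 1 (no descendant of Qa in the set): holds — descendants of Qa are {Ub}; none are in {Et, Zn}.
Condition 2 (every backdoor path blocked by {Et, Zn}):
  P1: blocked at fork node Zn ∈ conditioning set.
  P2: blocked at chain node Et ∈ conditioning set.
{Et, Zn} satisfies the backdoor criterion.

Yes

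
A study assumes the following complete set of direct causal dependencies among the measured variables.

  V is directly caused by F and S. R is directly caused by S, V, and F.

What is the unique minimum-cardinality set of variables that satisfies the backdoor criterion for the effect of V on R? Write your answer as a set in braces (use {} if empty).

Variables eligible for adjustment (non-descendants of V, excluding V and R): {F, S}.
Backdoor paths from V to R:
  P1: V <- S -> R
  P2: V <- F -> R
The empty set is not sufficient: P1 (V <- S -> R) has no collider blocking it and no conditioned non-collider, so it is open.
Try {F, S}:
  P1: blocked at fork node S ∈ conditioning set.
  P2: blocked at fork node F ∈ conditioning set.
{F, S} contains no descendant of V and blocks every backdoor path.
Every element of {F, S} is needed (dropping F leaves P2 open; dropping S leaves P1 open), so no proper subset is valid.
Among all size-2 subsets of the eligible variables, only {F, S} blocks every backdoor path, so it is the unique smallest valid adjustment set.

{F, S}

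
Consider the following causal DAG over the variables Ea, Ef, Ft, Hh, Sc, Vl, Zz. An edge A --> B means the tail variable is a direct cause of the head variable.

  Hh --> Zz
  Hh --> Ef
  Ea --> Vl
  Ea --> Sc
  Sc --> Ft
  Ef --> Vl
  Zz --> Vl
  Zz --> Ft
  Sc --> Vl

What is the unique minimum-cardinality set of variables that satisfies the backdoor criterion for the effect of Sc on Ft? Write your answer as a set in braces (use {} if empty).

Variables eligible for adjustment (non-descendants of Sc, excluding Sc and Ft): {Ea, Ef, Hh, Zz}.
Backdoor paths from Sc to Ft:
  P1: Sc <- Ea -> Vl <- Ef <- Hh -> Zz -> Ft
  P2: Sc <- Ea -> Vl <- Zz -> Ft
Each backdoor path contains an unconditioned collider, so every path is already blocked with the empty conditioning set:
  P1: blocked at collider Vl (neither it nor any descendant is in the conditioning set).
  P2: blocked at collider Vl (neither it nor any descendant is in the conditioning set).
The empty set is therefore the unique smallest valid set.

{}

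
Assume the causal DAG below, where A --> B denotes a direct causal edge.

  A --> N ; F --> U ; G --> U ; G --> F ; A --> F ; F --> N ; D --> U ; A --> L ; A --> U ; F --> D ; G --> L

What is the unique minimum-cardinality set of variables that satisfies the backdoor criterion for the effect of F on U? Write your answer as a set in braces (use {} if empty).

{A, G}

Variables eligible for adjustment (non-descendants of F, excluding F and U): {A, G, L}.
Backdoor paths from F to U:
  P1: F <- A -> L <- G -> U
  P2: F <- A -> U
  P3: F <- G -> L <- A -> U
  P4: F <- G -> U
The empty set is not sufficient: P2 (F <- A -> U) has no collider blocking it and no conditioned non-collider, so it is open.
Try {A, G}:
  P1: blocked at fork node A ∈ conditioning set.
  P2: blocked at fork node A ∈ conditioning set.
  P3: blocked at fork node G ∈ conditioning set.
  P4: blocked at fork node G ∈ conditioning set.
{A, G} contains no descendant of F and blocks every backdoor path.
Every element of {A, G} is needed (dropping A leaves P2 open; dropping G leaves P4 open), so no proper subset is valid.
Among all size-2 subsets of the eligible variables, only {A, G} blocks every backdoor path, so it is the unique smallest valid adjustment set.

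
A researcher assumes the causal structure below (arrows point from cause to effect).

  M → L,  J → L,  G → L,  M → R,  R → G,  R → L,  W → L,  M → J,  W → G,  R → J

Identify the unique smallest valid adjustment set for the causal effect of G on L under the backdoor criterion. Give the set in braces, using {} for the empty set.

{R, W}

Variables eligible for adjustment (non-descendants of G, excluding G and L): {J, M, R, W}.
Backdoor paths from G to L:
  P1: G <- W -> L
  P2: G <- R <- M -> J -> L
  P3: G <- R <- M -> L
  P4: G <- R -> J <- M -> L
  P5: G <- R -> J -> L
  P6: G <- R -> L
The empty set is not sufficient: P1 (G <- W -> L) has no collider blocking it and no conditioned non-collider, so it is open.
Try {R, W}:
  P1: blocked at fork node W ∈ conditioning set.
  P2: blocked at chain node R ∈ conditioning set.
  P3: blocked at chain node R ∈ conditioning set.
  P4: blocked at fork node R ∈ conditioning set.
  P5: blocked at fork node R ∈ conditioning set.
  P6: blocked at fork node R ∈ conditioning set.
{R, W} contains no descendant of G and blocks every backdoor path.
Every element of {R, W} is needed (dropping R leaves P2 open; dropping W leaves P1 open), so no proper subset is valid.
Among all size-2 subsets of the eligible variables, only {R, W} blocks every backdoor path, so it is the unique smallest valid adjustment set.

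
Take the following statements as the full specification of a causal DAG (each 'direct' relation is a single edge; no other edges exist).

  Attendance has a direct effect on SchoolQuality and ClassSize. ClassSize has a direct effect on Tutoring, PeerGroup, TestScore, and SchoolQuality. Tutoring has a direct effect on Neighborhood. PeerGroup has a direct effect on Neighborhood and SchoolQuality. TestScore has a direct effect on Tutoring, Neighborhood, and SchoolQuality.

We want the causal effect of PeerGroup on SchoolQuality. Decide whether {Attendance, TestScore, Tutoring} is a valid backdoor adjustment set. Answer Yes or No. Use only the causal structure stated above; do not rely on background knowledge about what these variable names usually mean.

No

Backdoor paths from PeerGroup to SchoolQuality (paths whose first edge points into PeerGroup):
  P1: PeerGroup <- ClassSize <- Attendance -> SchoolQuality
  P2: PeerGroup <- ClassSize -> TestScore -> SchoolQuality
  P3: PeerGroup <- ClassSize -> SchoolQuality
  P4: PeerGroup <- ClassSize -> Tutoring <- TestScore -> SchoolQuality
  P5: PeerGroup <- ClassSize -> Tutoring -> Neighborhood <- TestScore -> SchoolQuality
Condition 1 (no descendant of PeerGroup in the set): holds — descendants of PeerGroup are {Neighborhood, SchoolQuality}; none are in {Attendance, TestScore, Tutoring}.
Condition 2 (every backdoor path blocked by {Attendance, TestScore, Tutoring}):
  P1: blocked at fork node Attendance ∈ conditioning set.
  P2: blocked at chain node TestScore ∈ conditioning set.
  P3: open — no interior node is in the conditioning set.
  P4: blocked at fork node TestScore ∈ conditioning set.
  P5: blocked at chain node Tutoring ∈ conditioning set.
{Attendance, TestScore, Tutoring} does not satisfy the backdoor criterion.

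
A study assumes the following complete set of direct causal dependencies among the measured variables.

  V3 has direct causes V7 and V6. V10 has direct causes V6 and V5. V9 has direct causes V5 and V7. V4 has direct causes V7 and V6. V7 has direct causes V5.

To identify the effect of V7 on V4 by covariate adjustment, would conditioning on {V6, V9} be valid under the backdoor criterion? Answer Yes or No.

Backdoor paths from V7 to V4 (paths whose first edge points into V7):
  P1: V7 <- V5 -> V10 <- V6 -> V4
Condition 1 (no descendant of V7 in the set): FAILS — V9 is a descendant of V7.
Condition 2 (every backdoor path blocked by {V6, V9}):
  P1: blocked at collider V10 (neither it nor any descendant is in the conditioning set).
{V6, V9} does not satisfy the backdoor criterion.

No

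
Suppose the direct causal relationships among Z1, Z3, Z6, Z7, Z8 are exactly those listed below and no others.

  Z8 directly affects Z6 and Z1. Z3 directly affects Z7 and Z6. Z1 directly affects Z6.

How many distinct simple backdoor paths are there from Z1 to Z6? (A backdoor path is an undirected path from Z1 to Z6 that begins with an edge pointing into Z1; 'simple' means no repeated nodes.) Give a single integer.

A backdoor path from Z1 to Z6 is any simple undirected path whose first edge points into Z1 (i.e. leaves Z1 via a parent).
Parents of Z1: {Z8}.
Enumerating:
  P1: Z1 <- Z8 -> Z6
That exhausts the simple backdoor paths. Count: 1.

1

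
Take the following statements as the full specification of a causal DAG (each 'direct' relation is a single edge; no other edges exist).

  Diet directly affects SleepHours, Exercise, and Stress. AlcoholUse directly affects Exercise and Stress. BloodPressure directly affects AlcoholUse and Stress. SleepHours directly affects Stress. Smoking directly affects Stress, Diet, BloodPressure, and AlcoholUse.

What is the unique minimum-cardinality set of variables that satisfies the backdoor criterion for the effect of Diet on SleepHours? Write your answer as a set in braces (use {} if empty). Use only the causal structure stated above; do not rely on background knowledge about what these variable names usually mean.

{}

Variables eligible for adjustment (non-descendants of Diet, excluding Diet and SleepHours): {AlcoholUse, BloodPressure, Smoking}.
Backdoor paths from Diet to SleepHours:
  P1: Diet <- Smoking -> BloodPressure -> AlcoholUse -> Stress <- SleepHours
  P2: Diet <- Smoking -> BloodPressure -> Stress <- SleepHours
  P3: Diet <- Smoking -> AlcoholUse <- BloodPressure -> Stress <- SleepHours
  P4: Diet <- Smoking -> AlcoholUse -> Stress <- SleepHours
  P5: Diet <- Smoking -> Stress <- SleepHours
Each backdoor path contains an unconditioned collider, so every path is already blocked with the empty conditioning set:
  P1: blocked at collider Stress (neither it nor any descendant is in the conditioning set).
  P2: blocked at collider Stress (neither it nor any descendant is in the conditioning set).
  P3: blocked at collider AlcoholUse (neither it nor any descendant is in the conditioning set).
  P4: blocked at collider Stress (neither it nor any descendant is in the conditioning set).
  P5: blocked at collider Stress (neither it nor any descendant is in the conditioning set).
The empty set is therefore the unique smallest valid set.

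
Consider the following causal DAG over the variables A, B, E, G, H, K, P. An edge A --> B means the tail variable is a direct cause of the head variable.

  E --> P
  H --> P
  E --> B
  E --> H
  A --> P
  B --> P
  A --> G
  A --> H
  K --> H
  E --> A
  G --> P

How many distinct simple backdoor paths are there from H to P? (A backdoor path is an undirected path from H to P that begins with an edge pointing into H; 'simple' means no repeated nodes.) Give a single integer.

8

A backdoor path from H to P is any simple undirected path whose first edge points into H (i.e. leaves H via a parent).
Parents of H: {A, E, K}.
Enumerating:
  P1: H <- E -> A -> G -> P
  P2: H <- E -> A -> P
  P3: H <- E -> B -> P
  P4: H <- E -> P
  P5: H <- A <- E -> B -> P
  P6: H <- A <- E -> P
  P7: H <- A -> G -> P
  P8: H <- A -> P
That exhausts the simple backdoor paths. Count: 8.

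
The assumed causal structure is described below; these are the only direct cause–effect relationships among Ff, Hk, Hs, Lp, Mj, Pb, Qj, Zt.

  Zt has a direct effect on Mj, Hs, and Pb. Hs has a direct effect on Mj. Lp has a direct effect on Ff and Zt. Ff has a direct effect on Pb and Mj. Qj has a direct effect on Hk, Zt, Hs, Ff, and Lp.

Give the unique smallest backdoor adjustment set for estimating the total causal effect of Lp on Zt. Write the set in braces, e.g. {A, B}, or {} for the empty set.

{Qj}

Variables eligible for adjustment (non-descendants of Lp, excluding Lp and Zt): {Hk, Qj}.
Backdoor paths from Lp to Zt:
  P1: Lp <- Qj -> Zt
  P2: Lp <- Qj -> Ff -> Pb <- Zt
  P3: Lp <- Qj -> Ff -> Mj <- Zt
  P4: Lp <- Qj -> Ff -> Mj <- Hs <- Zt
  P5: Lp <- Qj -> Hs <- Zt
  P6: Lp <- Qj -> Hs -> Mj <- Zt
  P7: Lp <- Qj -> Hs -> Mj <- Ff -> Pb <- Zt
The empty set is not sufficient: P1 (Lp <- Qj -> Zt) has no collider blocking it and no conditioned non-collider, so it is open.
Try {Qj}:
  P1: blocked at fork node Qj ∈ conditioning set.
  P2: blocked at fork node Qj ∈ conditioning set.
  P3: blocked at fork node Qj ∈ conditioning set.
  P4: blocked at fork node Qj ∈ conditioning set.
  P5: blocked at fork node Qj ∈ conditioning set.
  P6: blocked at fork node Qj ∈ conditioning set.
  P7: blocked at fork node Qj ∈ conditioning set.
{Qj} contains no descendant of Lp and blocks every backdoor path.
No other singleton works — e.g. {Hk} leaves P1 open — so {Qj} is the unique smallest valid adjustment set.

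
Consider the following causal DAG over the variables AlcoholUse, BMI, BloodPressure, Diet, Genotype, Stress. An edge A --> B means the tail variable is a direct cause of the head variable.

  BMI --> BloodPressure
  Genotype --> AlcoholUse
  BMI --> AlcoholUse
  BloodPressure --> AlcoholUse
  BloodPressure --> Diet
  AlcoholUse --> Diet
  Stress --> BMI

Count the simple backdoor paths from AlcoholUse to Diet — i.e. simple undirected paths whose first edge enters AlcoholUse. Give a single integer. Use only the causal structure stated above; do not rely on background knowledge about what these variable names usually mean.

A backdoor path from AlcoholUse to Diet is any simple undirected path whose first edge points into AlcoholUse (i.e. leaves AlcoholUse via a parent).
Parents of AlcoholUse: {BMI, BloodPressure, Genotype}.
Enumerating:
  P1: AlcoholUse <- BMI -> BloodPressure -> Diet
  P2: AlcoholUse <- BloodPressure -> Diet
That exhausts the simple backdoor paths. Count: 2.

2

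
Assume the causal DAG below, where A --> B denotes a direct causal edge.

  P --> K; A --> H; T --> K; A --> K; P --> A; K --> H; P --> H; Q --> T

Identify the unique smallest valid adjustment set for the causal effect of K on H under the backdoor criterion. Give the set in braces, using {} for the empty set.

{A, P}

Variables eligible for adjustment (non-descendants of K, excluding K and H): {A, P, Q, T}.
Backdoor paths from K to H:
  P1: K <- P -> A -> H
  P2: K <- P -> H
  P3: K <- A <- P -> H
  P4: K <- A -> H
The empty set is not sufficient: P1 (K <- P -> A -> H) has no collider blocking it and no conditioned non-collider, so it is open.
Try {A, P}:
  P1: blocked at fork node P ∈ conditioning set.
  P2: blocked at fork node P ∈ conditioning set.
  P3: blocked at chain node A ∈ conditioning set.
  P4: blocked at fork node A ∈ conditioning set.
{A, P} contains no descendant of K and blocks every backdoor path.
Every element of {A, P} is needed (dropping A leaves P4 open; dropping P leaves P2 open), so no proper subset is valid.
Among all size-2 subsets of the eligible variables, only {A, P} blocks every backdoor path, so it is the unique smallest valid adjustment set.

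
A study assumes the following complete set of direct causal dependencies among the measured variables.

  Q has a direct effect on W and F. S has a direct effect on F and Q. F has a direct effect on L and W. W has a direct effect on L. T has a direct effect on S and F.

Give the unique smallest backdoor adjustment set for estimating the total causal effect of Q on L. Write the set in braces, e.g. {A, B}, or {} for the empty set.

Variables eligible for adjustment (non-descendants of Q, excluding Q and L): {S, T}.
Backdoor paths from Q to L:
  P1: Q <- S <- T -> F -> W -> L
  P2: Q <- S <- T -> F -> L
  P3: Q <- S -> F -> W -> L
  P4: Q <- S -> F -> L
The empty set is not sufficient: P1 (Q <- S <- T -> F -> W -> L) has no collider blocking it and no conditioned non-collider, so it is open.
Try {S}:
  P1: blocked at chain node S ∈ conditioning set.
  P2: blocked at chain node S ∈ conditioning set.
  P3: blocked at fork node S ∈ conditioning set.
  P4: blocked at fork node S ∈ conditioning set.
{S} contains no descendant of Q and blocks every backdoor path.
No other singleton works — e.g. {T} leaves P3 open — so {S} is the unique smallest valid adjustment set.

{S}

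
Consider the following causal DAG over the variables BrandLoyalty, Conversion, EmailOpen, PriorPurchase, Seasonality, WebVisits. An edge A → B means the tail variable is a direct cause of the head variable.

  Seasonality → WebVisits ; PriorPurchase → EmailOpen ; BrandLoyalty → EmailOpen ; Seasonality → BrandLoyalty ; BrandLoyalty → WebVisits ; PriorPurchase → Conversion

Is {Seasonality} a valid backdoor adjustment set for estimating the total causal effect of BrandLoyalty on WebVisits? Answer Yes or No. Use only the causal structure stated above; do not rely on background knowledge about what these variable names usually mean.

Backdoor paths from BrandLoyalty to WebVisits (paths whose first edge points into BrandLoyalty):
  P1: BrandLoyalty <- Seasonality -> WebVisits
Condition 1 (no descendant of BrandLoyalty in the set): holds — descendants of BrandLoyalty are {EmailOpen, WebVisits}; none are in {Seasonality}.
Condition 2 (every backdoor path blocked by {Seasonality}):
  P1: blocked at fork node Seasonality ∈ conditioning set.
{Seasonality} satisfies the backdoor criterion.

Yes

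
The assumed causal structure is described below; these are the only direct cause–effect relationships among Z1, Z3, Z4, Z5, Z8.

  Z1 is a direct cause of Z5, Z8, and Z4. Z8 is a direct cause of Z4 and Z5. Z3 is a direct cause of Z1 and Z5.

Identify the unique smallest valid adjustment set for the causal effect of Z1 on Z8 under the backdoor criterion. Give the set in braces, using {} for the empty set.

{}

Variables eligible for adjustment (non-descendants of Z1, excluding Z1 and Z8): {Z3}.
Backdoor paths from Z1 to Z8:
  P1: Z1 <- Z3 -> Z5 <- Z8
Each backdoor path contains an unconditioned collider, so every path is already blocked with the empty conditioning set:
  P1: blocked at collider Z5 (neither it nor any descendant is in the conditioning set).
The empty set is therefore the unique smallest valid set.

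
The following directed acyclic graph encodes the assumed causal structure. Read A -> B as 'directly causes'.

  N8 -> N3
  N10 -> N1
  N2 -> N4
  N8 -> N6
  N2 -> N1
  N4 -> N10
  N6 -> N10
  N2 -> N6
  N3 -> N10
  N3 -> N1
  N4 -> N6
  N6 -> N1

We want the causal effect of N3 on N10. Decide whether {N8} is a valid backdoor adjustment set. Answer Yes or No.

Backdoor paths from N3 to N10 (paths whose first edge points into N3):
  P1: N3 <- N8 -> N6 <- N2 -> N4 -> N10
  P2: N3 <- N8 -> N6 <- N2 -> N1 <- N10
  P3: N3 <- N8 -> N6 <- N4 <- N2 -> N1 <- N10
  P4: N3 <- N8 -> N6 <- N4 -> N10
  P5: N3 <- N8 -> N6 -> N10
  P6: N3 <- N8 -> N6 -> N1 <- N2 -> N4 -> N10
  P7: N3 <- N8 -> N6 -> N1 <- N10
Condition 1 (no descendant of N3 in the set): holds — descendants of N3 are {N1, N10}; none are in {N8}.
Condition 2 (every backdoor path blocked by {N8}):
  P1: blocked at fork node N8 ∈ conditioning set.
  P2: blocked at fork node N8 ∈ conditioning set.
  P3: blocked at fork node N8 ∈ conditioning set.
  P4: blocked at fork node N8 ∈ conditioning set.
  P5: blocked at fork node N8 ∈ conditioning set.
  P6: blocked at fork node N8 ∈ conditioning set.
  P7: blocked at fork node N8 ∈ conditioning set.
{N8} satisfies the backdoor criterion.

Yes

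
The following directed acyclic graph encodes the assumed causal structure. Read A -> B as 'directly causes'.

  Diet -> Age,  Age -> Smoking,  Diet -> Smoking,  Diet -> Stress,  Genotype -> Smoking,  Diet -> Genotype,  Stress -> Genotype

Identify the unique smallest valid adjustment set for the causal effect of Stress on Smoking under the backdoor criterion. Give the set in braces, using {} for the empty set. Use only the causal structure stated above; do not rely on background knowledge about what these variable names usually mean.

{Diet}

Variables eligible for adjustment (non-descendants of Stress, excluding Stress and Smoking): {Age, Diet}.
Backdoor paths from Stress to Smoking:
  P1: Stress <- Diet -> Genotype -> Smoking
  P2: Stress <- Diet -> Age -> Smoking
  P3: Stress <- Diet -> Smoking
The empty set is not sufficient: P1 (Stress <- Diet -> Genotype -> Smoking) has no collider blocking it and no conditioned non-collider, so it is open.
Try {Diet}:
  P1: blocked at fork node Diet ∈ conditioning set.
  P2: blocked at fork node Diet ∈ conditioning set.
  P3: blocked at fork node Diet ∈ conditioning set.
{Diet} contains no descendant of Stress and blocks every backdoor path.
No other singleton works — e.g. {Age} leaves P1 open — so {Diet} is the unique smallest valid adjustment set.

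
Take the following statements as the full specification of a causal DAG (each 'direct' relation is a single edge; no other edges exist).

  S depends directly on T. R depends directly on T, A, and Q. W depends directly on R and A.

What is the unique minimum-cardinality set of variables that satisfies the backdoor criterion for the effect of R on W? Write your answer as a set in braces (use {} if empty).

{A}

Variables eligible for adjustment (non-descendants of R, excluding R and W): {A, Q, S, T}.
Backdoor paths from R to W:
  P1: R <- A -> W
The empty set is not sufficient: P1 (R <- A -> W) has no collider blocking it and no conditioned non-collider, so it is open.
Try {A}:
  P1: blocked at fork node A ∈ conditioning set.
{A} contains no descendant of R and blocks every backdoor path.
No other singleton works — e.g. {Q} leaves P1 open — so {A} is the unique smallest valid adjustment set.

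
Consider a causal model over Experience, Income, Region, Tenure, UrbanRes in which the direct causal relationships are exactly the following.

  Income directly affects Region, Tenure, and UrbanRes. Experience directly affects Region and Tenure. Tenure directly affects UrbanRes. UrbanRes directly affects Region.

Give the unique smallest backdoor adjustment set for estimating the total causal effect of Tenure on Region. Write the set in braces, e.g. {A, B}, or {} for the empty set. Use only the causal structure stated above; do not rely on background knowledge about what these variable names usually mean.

Variables eligible for adjustment (non-descendants of Tenure, excluding Tenure and Region): {Experience, Income}.
Backdoor paths from Tenure to Region:
  P1: Tenure <- Experience -> Region
  P2: Tenure <- Income -> UrbanRes -> Region
  P3: Tenure <- Income -> Region
The empty set is not sufficient: P1 (Tenure <- Experience -> Region) has no collider blocking it and no conditioned non-collider, so it is open.
Try {Experience, Income}:
  P1: blocked at fork node Experience ∈ conditioning set.
  P2: blocked at fork node Income ∈ conditioning set.
  P3: blocked at fork node Income ∈ conditioning set.
{Experience, Income} contains no descendant of Tenure and blocks every backdoor path.
Every element of {Experience, Income} is needed (dropping Experience leaves P1 open; dropping Income leaves P2 open), so no proper subset is valid.
Among all size-2 subsets of the eligible variables, only {Experience, Income} blocks every backdoor path, so it is the unique smallest valid adjustment set.

{Experience, Income}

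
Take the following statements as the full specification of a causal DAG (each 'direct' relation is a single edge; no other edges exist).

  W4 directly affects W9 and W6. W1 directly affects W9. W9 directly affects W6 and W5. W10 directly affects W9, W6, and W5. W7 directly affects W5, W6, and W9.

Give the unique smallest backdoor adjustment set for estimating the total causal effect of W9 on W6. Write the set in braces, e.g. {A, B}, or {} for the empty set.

{W10, W4, W7}

Variables eligible for adjustment (non-descendants of W9, excluding W9 and W6): {W1, W10, W4, W7}.
Backdoor paths from W9 to W6:
  P1: W9 <- W7 -> W6
  P2: W9 <- W7 -> W5 <- W10 -> W6
  P3: W9 <- W4 -> W6
  P4: W9 <- W10 -> W6
  P5: W9 <- W10 -> W5 <- W7 -> W6
The empty set is not sufficient: P1 (W9 <- W7 -> W6) has no collider blocking it and no conditioned non-collider, so it is open.
Try {W10, W4, W7}:
  P1: blocked at fork node W7 ∈ conditioning set.
  P2: blocked at fork node W7 ∈ conditioning set.
  P3: blocked at fork node W4 ∈ conditioning set.
  P4: blocked at fork node W10 ∈ conditioning set.
  P5: blocked at fork node W10 ∈ conditioning set.
{W10, W4, W7} contains no descendant of W9 and blocks every backdoor path.
Every element of {W10, W4, W7} is needed (dropping W10 leaves P4 open; dropping W4 leaves P3 open; dropping W7 leaves P1 open), so no proper subset is valid.
Among all size-3 subsets of the eligible variables, only {W10, W4, W7} blocks every backdoor path, so it is the unique smallest valid adjustment set.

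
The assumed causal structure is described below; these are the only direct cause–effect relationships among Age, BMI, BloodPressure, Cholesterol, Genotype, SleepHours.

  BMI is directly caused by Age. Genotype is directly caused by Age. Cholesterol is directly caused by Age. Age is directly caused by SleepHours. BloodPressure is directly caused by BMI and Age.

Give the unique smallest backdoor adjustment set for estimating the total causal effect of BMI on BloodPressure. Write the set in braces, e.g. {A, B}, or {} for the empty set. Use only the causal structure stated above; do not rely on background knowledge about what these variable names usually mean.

{Age}

Variables eligible for adjustment (non-descendants of BMI, excluding BMI and BloodPressure): {Age, Cholesterol, Genotype, SleepHours}.
Backdoor paths from BMI to BloodPressure:
  P1: BMI <- Age -> BloodPressure
The empty set is not sufficient: P1 (BMI <- Age -> BloodPressure) has no collider blocking it and no conditioned non-collider, so it is open.
Try {Age}:
  P1: blocked at fork node Age ∈ conditioning set.
{Age} contains no descendant of BMI and blocks every backdoor path.
No other singleton works — e.g. {SleepHours} leaves P1 open — so {Age} is the unique smallest valid adjustment set.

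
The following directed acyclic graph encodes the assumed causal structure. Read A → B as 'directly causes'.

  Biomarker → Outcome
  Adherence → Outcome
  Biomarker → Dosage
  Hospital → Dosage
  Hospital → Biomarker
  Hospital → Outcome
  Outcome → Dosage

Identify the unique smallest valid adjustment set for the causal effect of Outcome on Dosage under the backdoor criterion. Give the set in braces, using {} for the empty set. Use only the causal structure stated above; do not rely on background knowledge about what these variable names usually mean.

{Biomarker, Hospital}

Variables eligible for adjustment (non-descendants of Outcome, excluding Outcome and Dosage): {Adherence, Biomarker, Hospital}.
Backdoor paths from Outcome to Dosage:
  P1: Outcome <- Hospital -> Biomarker -> Dosage
  P2: Outcome <- Hospital -> Dosage
  P3: Outcome <- Biomarker <- Hospital -> Dosage
  P4: Outcome <- Biomarker -> Dosage
The empty set is not sufficient: P1 (Outcome <- Hospital -> Biomarker -> Dosage) has no collider blocking it and no conditioned non-collider, so it is open.
Try {Biomarker, Hospital}:
  P1: blocked at fork node Hospital ∈ conditioning set.
  P2: blocked at fork node Hospital ∈ conditioning set.
  P3: blocked at chain node Biomarker ∈ conditioning set.
  P4: blocked at fork node Biomarker ∈ conditioning set.
{Biomarker, Hospital} contains no descendant of Outcome and blocks every backdoor path.
Every element of {Biomarker, Hospital} is needed (dropping Biomarker leaves P4 open; dropping Hospital leaves P2 open), so no proper subset is valid.
Among all size-2 subsets of the eligible variables, only {Biomarker, Hospital} blocks every backdoor path, so it is the unique smallest valid adjustment set.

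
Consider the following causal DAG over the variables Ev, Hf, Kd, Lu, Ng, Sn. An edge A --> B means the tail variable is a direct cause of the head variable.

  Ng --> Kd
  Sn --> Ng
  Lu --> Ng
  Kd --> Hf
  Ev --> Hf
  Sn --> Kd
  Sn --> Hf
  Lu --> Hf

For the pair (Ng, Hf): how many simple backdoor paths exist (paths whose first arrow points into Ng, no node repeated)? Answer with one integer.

A backdoor path from Ng to Hf is any simple undirected path whose first edge points into Ng (i.e. leaves Ng via a parent).
Parents of Ng: {Lu, Sn}.
Enumerating:
  P1: Ng <- Sn -> Kd -> Hf
  P2: Ng <- Sn -> Hf
  P3: Ng <- Lu -> Hf
That exhausts the simple backdoor paths. Count: 3.

3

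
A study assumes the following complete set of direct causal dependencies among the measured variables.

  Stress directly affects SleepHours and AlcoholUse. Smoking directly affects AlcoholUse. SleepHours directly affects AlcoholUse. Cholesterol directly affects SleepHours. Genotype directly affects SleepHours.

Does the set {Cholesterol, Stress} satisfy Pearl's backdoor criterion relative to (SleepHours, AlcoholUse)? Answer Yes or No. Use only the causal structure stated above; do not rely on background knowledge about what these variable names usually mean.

Backdoor paths from SleepHours to AlcoholUse (paths whose first edge points into SleepHours):
  P1: SleepHours <- Stress -> AlcoholUse
Condition 1 (no descendant of SleepHours in the set): holds — descendants of SleepHours are {AlcoholUse}; none are in {Cholesterol, Stress}.
Condition 2 (every backdoor path blocked by {Cholesterol, Stress}):
  P1: blocked at fork node Stress ∈ conditioning set.
{Cholesterol, Stress} satisfies the backdoor criterion.

Yes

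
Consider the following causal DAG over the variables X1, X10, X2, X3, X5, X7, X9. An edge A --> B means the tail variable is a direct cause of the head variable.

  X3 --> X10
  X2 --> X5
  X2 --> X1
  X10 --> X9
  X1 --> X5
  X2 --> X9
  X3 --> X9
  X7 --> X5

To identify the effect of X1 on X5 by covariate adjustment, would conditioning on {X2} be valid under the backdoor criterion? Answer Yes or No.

Yes

Backdoor paths from X1 to X5 (paths whose first edge points into X1):
  P1: X1 <- X2 -> X5
Condition 1 (no descendant of X1 in the set): holds — descendants of X1 are {X5}; none are in {X2}.
Condition 2 (every backdoor path blocked by {X2}):
  P1: blocked at fork node X2 ∈ conditioning set.
{X2} satisfies the backdoor criterion.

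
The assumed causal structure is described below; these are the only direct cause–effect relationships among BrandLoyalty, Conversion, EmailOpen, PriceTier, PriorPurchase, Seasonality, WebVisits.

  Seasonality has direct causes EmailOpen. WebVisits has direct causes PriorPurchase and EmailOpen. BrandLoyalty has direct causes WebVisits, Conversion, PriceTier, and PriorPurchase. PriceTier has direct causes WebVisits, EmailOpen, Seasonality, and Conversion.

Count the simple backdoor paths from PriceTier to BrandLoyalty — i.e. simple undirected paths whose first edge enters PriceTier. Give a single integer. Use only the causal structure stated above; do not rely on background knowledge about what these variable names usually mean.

7

A backdoor path from PriceTier to BrandLoyalty is any simple undirected path whose first edge points into PriceTier (i.e. leaves PriceTier via a parent).
Parents of PriceTier: {Conversion, EmailOpen, Seasonality, WebVisits}.
Enumerating:
  P1: PriceTier <- Conversion -> BrandLoyalty
  P2: PriceTier <- EmailOpen -> WebVisits <- PriorPurchase -> BrandLoyalty
  P3: PriceTier <- EmailOpen -> WebVisits -> BrandLoyalty
  P4: PriceTier <- WebVisits <- PriorPurchase -> BrandLoyalty
  P5: PriceTier <- WebVisits -> BrandLoyalty
  P6: PriceTier <- Seasonality <- EmailOpen -> WebVisits <- PriorPurchase -> BrandLoyalty
  P7: PriceTier <- Seasonality <- EmailOpen -> WebVisits -> BrandLoyalty
That exhausts the simple backdoor paths. Count: 7.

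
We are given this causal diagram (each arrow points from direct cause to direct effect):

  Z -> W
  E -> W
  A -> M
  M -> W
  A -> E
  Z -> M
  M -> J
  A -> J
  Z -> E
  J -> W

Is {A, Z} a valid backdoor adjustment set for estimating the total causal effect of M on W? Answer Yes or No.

Yes

Backdoor paths from M to W (paths whose first edge points into M):
  P1: M <- A -> E <- Z -> W
  P2: M <- A -> E -> W
  P3: M <- A -> J -> W
  P4: M <- Z -> E <- A -> J -> W
  P5: M <- Z -> E -> W
  P6: M <- Z -> W
Condition 1 (no descendant of M in the set): holds — descendants of M are {J, W}; none are in {A, Z}.
Condition 2 (every backdoor path blocked by {A, Z}):
  P1: blocked at fork node A ∈ conditioning set.
  P2: blocked at fork node A ∈ conditioning set.
  P3: blocked at fork node A ∈ conditioning set.
  P4: blocked at fork node Z ∈ conditioning set.
  P5: blocked at fork node Z ∈ conditioning set.
  P6: blocked at fork node Z ∈ conditioning set.
{A, Z} satisfies the backdoor criterion.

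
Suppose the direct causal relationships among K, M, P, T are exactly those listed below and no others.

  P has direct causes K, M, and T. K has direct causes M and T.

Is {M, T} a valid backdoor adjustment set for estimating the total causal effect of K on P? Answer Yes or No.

Backdoor paths from K to P (paths whose first edge points into K):
  P1: K <- M -> P
  P2: K <- T -> P
Condition 1 (no descendant of K in the set): holds — descendants of K are {P}; none are in {M, T}.
Condition 2 (every backdoor path blocked by {M, T}):
  P1: blocked at fork node M ∈ conditioning set.
  P2: blocked at fork node T ∈ conditioning set.
{M, T} satisfies the backdoor criterion.

Yes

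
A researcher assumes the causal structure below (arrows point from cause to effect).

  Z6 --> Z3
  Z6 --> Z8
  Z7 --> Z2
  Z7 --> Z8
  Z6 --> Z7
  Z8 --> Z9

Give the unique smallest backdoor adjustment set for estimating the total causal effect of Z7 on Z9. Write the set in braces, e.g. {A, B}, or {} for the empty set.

{Z6}

Variables eligible for adjustment (non-descendants of Z7, excluding Z7 and Z9): {Z3, Z6}.
Backdoor paths from Z7 to Z9:
  P1: Z7 <- Z6 -> Z8 -> Z9
The empty set is not sufficient: P1 (Z7 <- Z6 -> Z8 -> Z9) has no collider blocking it and no conditioned non-collider, so it is open.
Try {Z6}:
  P1: blocked at fork node Z6 ∈ conditioning set.
{Z6} contains no descendant of Z7 and blocks every backdoor path.
No other singleton works — e.g. {Z3} leaves P1 open — so {Z6} is the unique smallest valid adjustment set.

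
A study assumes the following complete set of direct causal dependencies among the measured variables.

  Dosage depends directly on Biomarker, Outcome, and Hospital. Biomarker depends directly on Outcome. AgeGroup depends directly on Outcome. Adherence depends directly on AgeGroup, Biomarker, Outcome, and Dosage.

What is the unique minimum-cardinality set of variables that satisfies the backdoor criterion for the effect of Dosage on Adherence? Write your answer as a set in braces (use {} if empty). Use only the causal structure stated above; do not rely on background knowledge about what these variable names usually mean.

{Biomarker, Outcome}

Variables eligible for adjustment (non-descendants of Dosage, excluding Dosage and Adherence): {AgeGroup, Biomarker, Hospital, Outcome}.
Backdoor paths from Dosage to Adherence:
  P1: Dosage <- Outcome -> AgeGroup -> Adherence
  P2: Dosage <- Outcome -> Biomarker -> Adherence
  P3: Dosage <- Outcome -> Adherence
  P4: Dosage <- Biomarker <- Outcome -> AgeGroup -> Adherence
  P5: Dosage <- Biomarker <- Outcome -> Adherence
  P6: Dosage <- Biomarker -> Adherence
The empty set is not sufficient: P1 (Dosage <- Outcome -> AgeGroup -> Adherence) has no collider blocking it and no conditioned non-collider, so it is open.
Try {Biomarker, Outcome}:
  P1: blocked at fork node Outcome ∈ conditioning set.
  P2: blocked at fork node Outcome ∈ conditioning set.
  P3: blocked at fork node Outcome ∈ conditioning set.
  P4: blocked at chain node Biomarker ∈ conditioning set.
  P5: blocked at chain node Biomarker ∈ conditioning set.
  P6: blocked at fork node Biomarker ∈ conditioning set.
{Biomarker, Outcome} contains no descendant of Dosage and blocks every backdoor path.
Every element of {Biomarker, Outcome} is needed (dropping Biomarker leaves P6 open; dropping Outcome leaves P1 open), so no proper subset is valid.
Among all size-2 subsets of the eligible variables, only {Biomarker, Outcome} blocks every backdoor path, so it is the unique smallest valid adjustment set.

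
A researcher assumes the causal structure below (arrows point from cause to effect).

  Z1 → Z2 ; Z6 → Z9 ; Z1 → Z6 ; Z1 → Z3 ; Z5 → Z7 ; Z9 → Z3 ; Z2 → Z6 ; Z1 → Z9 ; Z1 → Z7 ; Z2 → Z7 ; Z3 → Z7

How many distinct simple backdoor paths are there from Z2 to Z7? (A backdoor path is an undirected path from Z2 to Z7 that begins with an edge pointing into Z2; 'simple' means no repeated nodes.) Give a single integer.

4

A backdoor path from Z2 to Z7 is any simple undirected path whose first edge points into Z2 (i.e. leaves Z2 via a parent).
Parents of Z2: {Z1}.
Enumerating:
  P1: Z2 <- Z1 -> Z6 -> Z9 -> Z3 -> Z7
  P2: Z2 <- Z1 -> Z9 -> Z3 -> Z7
  P3: Z2 <- Z1 -> Z3 -> Z7
  P4: Z2 <- Z1 -> Z7
That exhausts the simple backdoor paths. Count: 4.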